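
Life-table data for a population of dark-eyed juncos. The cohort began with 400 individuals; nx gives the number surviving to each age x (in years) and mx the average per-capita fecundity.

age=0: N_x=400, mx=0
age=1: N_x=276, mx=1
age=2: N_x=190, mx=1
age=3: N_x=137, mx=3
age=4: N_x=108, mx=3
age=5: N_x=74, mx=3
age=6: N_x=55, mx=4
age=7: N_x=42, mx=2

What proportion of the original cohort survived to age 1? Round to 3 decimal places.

l_1 = n_1/n_0 = 276/400 = 0.69 → 0.690

0.690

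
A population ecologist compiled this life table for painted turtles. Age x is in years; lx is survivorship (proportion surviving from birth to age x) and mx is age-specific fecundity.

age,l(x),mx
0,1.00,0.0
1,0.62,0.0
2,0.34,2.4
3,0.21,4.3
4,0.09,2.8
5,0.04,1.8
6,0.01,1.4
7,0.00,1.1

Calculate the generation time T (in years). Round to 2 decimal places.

lx·mx: 0, 0, 0.816, 0.903, 0.252, 0.072, 0.014, 0 → R0 = 2.057
x·lx·mx: 0, 0, 1.632, 2.709, 1.008, 0.36, 0.084, 0 → Σ = 5.793
T = 5.793 / 2.057 = 2.816237… → 2.82

2.82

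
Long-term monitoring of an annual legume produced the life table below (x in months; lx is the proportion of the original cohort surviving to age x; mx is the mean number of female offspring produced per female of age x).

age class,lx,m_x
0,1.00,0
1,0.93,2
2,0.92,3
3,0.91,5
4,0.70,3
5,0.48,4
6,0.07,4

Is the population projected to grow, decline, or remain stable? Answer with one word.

growing

R0 = Σ lx·mx = 0 + 1.86 + 2.76 + 4.55 + 2.1 + 1.92 + 0.28 = 13.47
R0 > 1, so the population is growing.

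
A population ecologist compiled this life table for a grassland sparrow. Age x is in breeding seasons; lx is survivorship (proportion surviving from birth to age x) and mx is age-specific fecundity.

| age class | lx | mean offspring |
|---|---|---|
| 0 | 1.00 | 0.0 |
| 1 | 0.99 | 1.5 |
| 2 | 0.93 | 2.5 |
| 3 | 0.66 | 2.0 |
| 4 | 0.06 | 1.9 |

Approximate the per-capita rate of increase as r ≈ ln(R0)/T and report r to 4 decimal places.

0.8236

R0 = Σ lx·mx = 0 + 1.485 + 2.325 + 1.32 + 0.114 = 5.244
Σ x·lx·mx = 10.551; T = 10.551/5.244 = 2.01201…
r ≈ ln(R0)/T = ln(5.244)/2.01201… = 0.823595… → 0.8236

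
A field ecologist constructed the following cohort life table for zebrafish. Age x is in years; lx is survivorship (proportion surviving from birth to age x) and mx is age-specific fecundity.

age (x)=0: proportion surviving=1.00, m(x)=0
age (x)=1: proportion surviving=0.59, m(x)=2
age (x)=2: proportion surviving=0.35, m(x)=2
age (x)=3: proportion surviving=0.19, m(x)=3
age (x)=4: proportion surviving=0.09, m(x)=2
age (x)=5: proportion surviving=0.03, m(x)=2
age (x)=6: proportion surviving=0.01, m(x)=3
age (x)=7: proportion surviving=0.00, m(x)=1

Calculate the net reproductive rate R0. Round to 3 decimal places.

2.720

lx·mx by age: 0, 1.18, 0.7, 0.57, 0.18, 0.06, 0.03, 0
R0 = Σ lx·mx = 2.72 → 2.720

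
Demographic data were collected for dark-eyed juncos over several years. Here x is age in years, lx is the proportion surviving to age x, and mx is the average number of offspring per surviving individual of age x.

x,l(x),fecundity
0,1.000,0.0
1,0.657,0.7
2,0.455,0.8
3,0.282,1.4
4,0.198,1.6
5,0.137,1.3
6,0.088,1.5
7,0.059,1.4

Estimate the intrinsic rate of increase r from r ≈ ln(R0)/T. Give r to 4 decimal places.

R0 = Σ lx·mx = 0 + 0.4599 + 0.364 + 0.3948 + 0.3168 + 0.1781 + 0.132 + 0.0826 = 1.9282
Σ x·lx·mx = 5.9002; T = 5.9002/1.9282 = 3.05995…
r ≈ ln(R0)/T = ln(1.9282)/3.05995… = 0.214574… → 0.2146

0.2146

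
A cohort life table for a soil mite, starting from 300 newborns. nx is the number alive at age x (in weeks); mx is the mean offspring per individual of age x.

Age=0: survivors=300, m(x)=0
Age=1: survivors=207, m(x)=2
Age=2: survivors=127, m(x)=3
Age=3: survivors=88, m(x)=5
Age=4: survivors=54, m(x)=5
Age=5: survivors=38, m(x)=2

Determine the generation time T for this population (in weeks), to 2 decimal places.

2.50

lx = nx/n0 = nx/300: 1, 0.69, 0.42333…, 0.29333…, 0.18, 0.12667…
lx·mx: 0, 1.38, 1.27…, 1.466667…, 0.9, 0.253333… → R0 = 5.27…
x·lx·mx: 0, 1.38, 2.54…, 4.4…, 3.6, 1.266667… → Σ = 13.186667…
T = 13.186667… / 5.27… = 2.502214… → 2.50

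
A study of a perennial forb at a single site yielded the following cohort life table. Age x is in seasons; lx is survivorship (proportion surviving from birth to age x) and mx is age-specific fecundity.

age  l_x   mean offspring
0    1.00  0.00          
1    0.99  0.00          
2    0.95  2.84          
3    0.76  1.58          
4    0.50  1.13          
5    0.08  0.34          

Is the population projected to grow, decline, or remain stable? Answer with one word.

growing

R0 = Σ lx·mx = 0 + 0 + 2.698 + 1.2008 + 0.565 + 0.0272 = 4.491
R0 > 1, so the population is growing.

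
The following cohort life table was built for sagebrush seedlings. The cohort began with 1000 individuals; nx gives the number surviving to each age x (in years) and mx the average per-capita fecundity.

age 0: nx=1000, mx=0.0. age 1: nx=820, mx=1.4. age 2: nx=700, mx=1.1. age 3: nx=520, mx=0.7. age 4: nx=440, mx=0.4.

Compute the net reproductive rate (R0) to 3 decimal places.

2.458

lx = nx/n0 = nx/1000: 1, 0.82, 0.7, 0.52, 0.44
lx·mx by age: 0, 1.148, 0.77, 0.364, 0.176
R0 = Σ lx·mx = 2.458 → 2.458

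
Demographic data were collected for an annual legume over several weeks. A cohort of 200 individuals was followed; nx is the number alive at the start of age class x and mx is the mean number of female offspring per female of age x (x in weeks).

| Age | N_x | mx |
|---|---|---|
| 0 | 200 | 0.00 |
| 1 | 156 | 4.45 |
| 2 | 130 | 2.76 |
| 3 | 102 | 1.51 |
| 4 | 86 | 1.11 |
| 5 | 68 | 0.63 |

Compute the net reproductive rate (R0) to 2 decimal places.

6.73

lx = nx/n0 = nx/200: 1, 0.78, 0.65, 0.51, 0.43, 0.34
lx·mx by age: 0, 3.471, 1.794, 0.7701, 0.4773, 0.2142
R0 = Σ lx·mx = 6.7266 → 6.73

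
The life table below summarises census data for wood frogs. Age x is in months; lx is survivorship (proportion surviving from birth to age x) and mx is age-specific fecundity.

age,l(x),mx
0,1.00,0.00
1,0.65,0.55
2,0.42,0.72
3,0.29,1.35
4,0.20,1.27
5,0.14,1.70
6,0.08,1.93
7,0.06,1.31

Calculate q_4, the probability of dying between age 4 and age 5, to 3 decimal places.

0.300

q_4 = (l_4 − l_5) / l_4 = (0.2 − 0.14) / 0.2
     = 0.06 / 0.2 = 0.3 → 0.300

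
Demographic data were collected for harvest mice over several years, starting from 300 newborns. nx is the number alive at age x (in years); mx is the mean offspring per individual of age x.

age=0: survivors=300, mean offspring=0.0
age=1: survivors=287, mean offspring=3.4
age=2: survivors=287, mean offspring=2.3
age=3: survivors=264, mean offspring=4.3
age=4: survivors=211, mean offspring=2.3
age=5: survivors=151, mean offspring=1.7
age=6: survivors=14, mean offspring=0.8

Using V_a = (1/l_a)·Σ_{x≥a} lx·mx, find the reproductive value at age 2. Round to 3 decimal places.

8.880

lx = nx/n0 = nx/300: 1, 0.95667…, 0.95667…, 0.88, 0.70333…, 0.50333…, 0.04667…
lx·mx for x ≥ 2: 2.200333…, 3.784, 1.617667…, 0.855667…, 0.037333… → sum = 8.495…
V_2 = 8.495… / l_2 = 8.495… / 0.956667… = 8.879791… → 8.880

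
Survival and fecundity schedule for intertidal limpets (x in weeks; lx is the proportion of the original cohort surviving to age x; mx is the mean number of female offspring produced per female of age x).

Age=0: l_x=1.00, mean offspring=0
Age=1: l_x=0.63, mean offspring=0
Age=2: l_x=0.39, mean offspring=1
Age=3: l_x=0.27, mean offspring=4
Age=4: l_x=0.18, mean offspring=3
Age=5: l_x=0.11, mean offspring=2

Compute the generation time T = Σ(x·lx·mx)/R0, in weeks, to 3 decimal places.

3.265

lx·mx: 0, 0, 0.39, 1.08, 0.54, 0.22 → R0 = 2.23
x·lx·mx: 0, 0, 0.78, 3.24, 2.16, 1.1 → Σ = 7.28
T = 7.28 / 2.23 = 3.264574… → 3.265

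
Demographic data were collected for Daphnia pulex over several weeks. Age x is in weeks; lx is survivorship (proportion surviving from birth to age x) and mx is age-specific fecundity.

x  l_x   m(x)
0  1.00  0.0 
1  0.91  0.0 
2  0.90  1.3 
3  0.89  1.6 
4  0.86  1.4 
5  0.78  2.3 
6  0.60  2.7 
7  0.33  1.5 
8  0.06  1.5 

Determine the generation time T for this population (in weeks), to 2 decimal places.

4.40

lx·mx: 0, 0, 1.17, 1.424, 1.204, 1.794, 1.62, 0.495, 0.09 → R0 = 7.797
x·lx·mx: 0, 0, 2.34, 4.272, 4.816, 8.97, 9.72, 3.465, 0.72 → Σ = 34.303
T = 34.303 / 7.797 = 4.399513… → 4.40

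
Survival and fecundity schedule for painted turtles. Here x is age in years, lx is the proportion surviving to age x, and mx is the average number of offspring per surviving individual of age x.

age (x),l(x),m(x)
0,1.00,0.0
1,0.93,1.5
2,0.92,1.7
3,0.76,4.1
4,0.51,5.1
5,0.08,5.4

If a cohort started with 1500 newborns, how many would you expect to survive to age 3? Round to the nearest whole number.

1140

Expected survivors = N0 · l_3 = 1500 × 0.76 = 1140 → 1140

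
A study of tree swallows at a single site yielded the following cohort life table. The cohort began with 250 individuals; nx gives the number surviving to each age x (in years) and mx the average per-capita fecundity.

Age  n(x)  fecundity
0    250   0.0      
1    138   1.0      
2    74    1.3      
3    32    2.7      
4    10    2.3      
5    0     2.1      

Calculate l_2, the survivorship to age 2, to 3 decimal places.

0.296

l_2 = n_2/n_0 = 74/250 = 0.296 → 0.296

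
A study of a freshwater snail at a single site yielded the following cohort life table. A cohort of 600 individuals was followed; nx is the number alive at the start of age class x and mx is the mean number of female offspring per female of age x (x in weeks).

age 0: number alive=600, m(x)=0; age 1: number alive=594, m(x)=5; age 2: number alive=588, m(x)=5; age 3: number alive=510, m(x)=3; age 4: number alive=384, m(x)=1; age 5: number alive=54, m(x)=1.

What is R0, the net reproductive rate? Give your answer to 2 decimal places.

lx = nx/n0 = nx/600: 1, 0.99, 0.98, 0.85, 0.64, 0.09
lx·mx by age: 0, 4.95, 4.9, 2.55, 0.64, 0.09
R0 = Σ lx·mx = 13.13 → 13.13

13.13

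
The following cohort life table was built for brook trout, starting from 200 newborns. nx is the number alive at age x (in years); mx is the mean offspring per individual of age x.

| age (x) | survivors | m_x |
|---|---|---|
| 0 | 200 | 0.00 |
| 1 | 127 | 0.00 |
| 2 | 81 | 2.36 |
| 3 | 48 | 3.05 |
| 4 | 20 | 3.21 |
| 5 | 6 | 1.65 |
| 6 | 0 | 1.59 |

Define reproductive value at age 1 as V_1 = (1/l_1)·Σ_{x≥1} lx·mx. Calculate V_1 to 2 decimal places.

3.24

lx = nx/n0 = nx/200: 1, 0.635, 0.405, 0.24, 0.1, 0.03, 0
lx·mx for x ≥ 1: 0, 0.9558, 0.732, 0.321, 0.0495, 0 → sum = 2.0583
V_1 = 2.0583 / l_1 = 2.0583 / 0.635 = 3.241417… → 3.24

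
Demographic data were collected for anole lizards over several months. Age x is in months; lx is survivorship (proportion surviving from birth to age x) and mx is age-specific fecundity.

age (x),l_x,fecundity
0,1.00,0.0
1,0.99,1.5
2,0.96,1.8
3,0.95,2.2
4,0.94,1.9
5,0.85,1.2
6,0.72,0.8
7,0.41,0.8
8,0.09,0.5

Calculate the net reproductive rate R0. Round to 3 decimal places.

lx·mx by age: 0, 1.485, 1.728, 2.09, 1.786, 1.02, 0.576, 0.328, 0.045
R0 = Σ lx·mx = 9.058 → 9.058

9.058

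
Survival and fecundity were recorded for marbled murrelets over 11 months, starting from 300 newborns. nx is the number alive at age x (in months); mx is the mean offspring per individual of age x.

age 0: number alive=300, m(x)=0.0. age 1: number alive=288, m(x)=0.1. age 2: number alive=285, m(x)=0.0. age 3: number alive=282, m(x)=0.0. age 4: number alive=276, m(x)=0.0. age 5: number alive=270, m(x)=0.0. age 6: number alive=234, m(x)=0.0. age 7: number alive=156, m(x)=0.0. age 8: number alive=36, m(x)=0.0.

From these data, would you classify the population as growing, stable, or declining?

lx = nx/n0 = nx/300: 1, 0.96, 0.95, 0.94, 0.92, 0.9, 0.78, 0.52, 0.12
R0 = Σ lx·mx = 0 + 0.096 + 0 + 0 + 0 + 0 + 0 + 0 + 0 = 0.096
R0 < 1, so the population is declining.

declining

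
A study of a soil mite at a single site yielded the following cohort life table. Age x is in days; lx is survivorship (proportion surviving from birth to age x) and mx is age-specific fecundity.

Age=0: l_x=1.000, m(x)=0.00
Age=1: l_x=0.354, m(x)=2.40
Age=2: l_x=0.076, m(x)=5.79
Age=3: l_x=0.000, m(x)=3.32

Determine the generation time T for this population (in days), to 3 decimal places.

1.341

lx·mx: 0, 0.8496, 0.44004, 0 → R0 = 1.28964
x·lx·mx: 0, 0.8496, 0.88008, 0 → Σ = 1.72968
T = 1.72968 / 1.28964 = 1.341212… → 1.341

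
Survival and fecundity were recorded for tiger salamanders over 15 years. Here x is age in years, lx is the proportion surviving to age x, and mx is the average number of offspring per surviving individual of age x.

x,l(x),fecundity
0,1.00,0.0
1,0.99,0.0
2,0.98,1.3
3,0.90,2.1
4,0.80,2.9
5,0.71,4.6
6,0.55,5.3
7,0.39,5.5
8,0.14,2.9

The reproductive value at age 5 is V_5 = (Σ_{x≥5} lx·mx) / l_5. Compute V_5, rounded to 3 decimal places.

12.299

lx·mx for x ≥ 5: 3.266, 2.915, 2.145, 0.406 → sum = 8.732
V_5 = 8.732 / l_5 = 8.732 / 0.71 = 12.298592… → 12.299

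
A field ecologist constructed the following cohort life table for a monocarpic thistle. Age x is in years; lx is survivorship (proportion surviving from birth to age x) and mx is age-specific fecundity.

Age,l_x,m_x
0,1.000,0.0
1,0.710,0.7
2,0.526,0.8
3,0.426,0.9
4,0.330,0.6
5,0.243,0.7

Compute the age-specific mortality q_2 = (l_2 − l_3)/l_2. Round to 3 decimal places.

q_2 = (l_2 − l_3) / l_2 = (0.526 − 0.426) / 0.526
     = 0.1 / 0.526 = 0.190114… → 0.190

0.190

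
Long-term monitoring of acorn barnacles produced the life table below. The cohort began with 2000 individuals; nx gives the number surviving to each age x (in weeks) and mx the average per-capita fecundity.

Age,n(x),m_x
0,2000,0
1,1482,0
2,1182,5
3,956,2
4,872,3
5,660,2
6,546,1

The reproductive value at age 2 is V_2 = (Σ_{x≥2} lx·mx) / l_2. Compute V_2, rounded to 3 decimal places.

lx = nx/n0 = nx/2000: 1, 0.741, 0.591, 0.478, 0.436, 0.33, 0.273
lx·mx for x ≥ 2: 2.955, 0.956, 1.308, 0.66, 0.273 → sum = 6.152
V_2 = 6.152 / l_2 = 6.152 / 0.591 = 10.409475… → 10.409

10.409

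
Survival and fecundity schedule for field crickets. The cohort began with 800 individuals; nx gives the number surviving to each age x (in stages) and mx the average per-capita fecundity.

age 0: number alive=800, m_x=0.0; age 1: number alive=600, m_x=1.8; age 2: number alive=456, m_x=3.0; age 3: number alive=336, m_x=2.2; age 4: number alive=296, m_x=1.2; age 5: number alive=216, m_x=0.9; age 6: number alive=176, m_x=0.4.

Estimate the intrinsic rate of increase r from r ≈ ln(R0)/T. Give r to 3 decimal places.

0.671

lx = nx/n0 = nx/800: 1, 0.75, 0.57, 0.42, 0.37, 0.27, 0.22
R0 = Σ lx·mx = 0 + 1.35 + 1.71 + 0.924 + 0.444 + 0.243 + 0.088 = 4.759
Σ x·lx·mx = 11.061; T = 11.061/4.759 = 2.32423…
r ≈ ln(R0)/T = ln(4.759)/2.32423… = 0.67121… → 0.671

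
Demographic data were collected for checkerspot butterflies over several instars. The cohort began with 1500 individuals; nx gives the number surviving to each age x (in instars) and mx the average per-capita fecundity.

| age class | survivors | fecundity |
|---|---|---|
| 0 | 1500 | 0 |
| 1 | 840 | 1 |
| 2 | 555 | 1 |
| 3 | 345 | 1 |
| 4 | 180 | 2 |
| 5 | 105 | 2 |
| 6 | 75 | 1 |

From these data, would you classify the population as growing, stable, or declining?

growing

lx = nx/n0 = nx/1500: 1, 0.56, 0.37, 0.23, 0.12, 0.07, 0.05
R0 = Σ lx·mx = 0 + 0.56 + 0.37 + 0.23 + 0.24 + 0.14 + 0.05 = 1.59
R0 > 1, so the population is growing.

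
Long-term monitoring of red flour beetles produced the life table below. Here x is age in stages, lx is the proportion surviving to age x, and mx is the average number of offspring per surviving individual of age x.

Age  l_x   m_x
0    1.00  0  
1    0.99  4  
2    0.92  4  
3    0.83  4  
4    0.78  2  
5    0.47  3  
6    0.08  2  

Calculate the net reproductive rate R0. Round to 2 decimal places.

14.09

lx·mx by age: 0, 3.96, 3.68, 3.32, 1.56, 1.41, 0.16
R0 = Σ lx·mx = 14.09 → 14.09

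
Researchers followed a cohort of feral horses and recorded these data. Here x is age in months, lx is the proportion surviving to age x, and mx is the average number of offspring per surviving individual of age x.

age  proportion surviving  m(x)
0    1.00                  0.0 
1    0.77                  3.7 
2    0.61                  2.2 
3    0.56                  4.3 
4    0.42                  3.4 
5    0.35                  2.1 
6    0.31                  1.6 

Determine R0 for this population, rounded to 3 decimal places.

lx·mx by age: 0, 2.849, 1.342, 2.408, 1.428, 0.735, 0.496
R0 = Σ lx·mx = 9.258 → 9.258

9.258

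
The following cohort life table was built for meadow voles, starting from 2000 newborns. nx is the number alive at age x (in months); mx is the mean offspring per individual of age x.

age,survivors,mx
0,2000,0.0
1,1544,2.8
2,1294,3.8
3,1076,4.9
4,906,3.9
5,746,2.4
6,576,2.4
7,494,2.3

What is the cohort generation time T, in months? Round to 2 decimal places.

lx = nx/n0 = nx/2000: 1, 0.772, 0.647, 0.538, 0.453, 0.373, 0.288, 0.247
lx·mx: 0, 2.1616, 2.4586, 2.6362, 1.7667, 0.8952, 0.6912, 0.5681 → R0 = 11.1776
x·lx·mx: 0, 2.1616, 4.9172, 7.9086, 7.0668, 4.476, 4.1472, 3.9767 → Σ = 34.6541
T = 34.6541 / 11.1776 = 3.100317… → 3.10

3.10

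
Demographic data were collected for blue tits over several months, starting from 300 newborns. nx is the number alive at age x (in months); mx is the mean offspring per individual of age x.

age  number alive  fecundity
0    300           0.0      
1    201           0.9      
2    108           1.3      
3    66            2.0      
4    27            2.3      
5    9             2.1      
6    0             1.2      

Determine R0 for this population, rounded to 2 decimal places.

1.78

lx = nx/n0 = nx/300: 1, 0.67, 0.36, 0.22, 0.09, 0.03, 0
lx·mx by age: 0, 0.603, 0.468, 0.44, 0.207, 0.063, 0
R0 = Σ lx·mx = 1.781 → 1.78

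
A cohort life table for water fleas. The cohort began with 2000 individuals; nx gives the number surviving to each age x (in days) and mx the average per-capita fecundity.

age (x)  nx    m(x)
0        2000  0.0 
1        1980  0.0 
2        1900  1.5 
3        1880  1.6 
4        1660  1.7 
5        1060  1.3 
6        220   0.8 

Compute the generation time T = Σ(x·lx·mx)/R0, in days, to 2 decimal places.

lx = nx/n0 = nx/2000: 1, 0.99, 0.95, 0.94, 0.83, 0.53, 0.11
lx·mx: 0, 0, 1.425, 1.504, 1.411, 0.689, 0.088 → R0 = 5.117
x·lx·mx: 0, 0, 2.85, 4.512, 5.644, 3.445, 0.528 → Σ = 16.979
T = 16.979 / 5.117 = 3.318155… → 3.32

3.32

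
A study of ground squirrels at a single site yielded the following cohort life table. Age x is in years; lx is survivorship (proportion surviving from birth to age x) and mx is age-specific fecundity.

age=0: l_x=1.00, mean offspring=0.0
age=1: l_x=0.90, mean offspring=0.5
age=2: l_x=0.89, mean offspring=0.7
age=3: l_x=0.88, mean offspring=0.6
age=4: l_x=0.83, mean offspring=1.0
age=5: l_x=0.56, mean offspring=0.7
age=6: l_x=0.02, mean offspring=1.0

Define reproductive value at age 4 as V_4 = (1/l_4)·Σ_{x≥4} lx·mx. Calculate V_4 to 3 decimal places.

lx·mx for x ≥ 4: 0.83, 0.392, 0.02 → sum = 1.242
V_4 = 1.242 / l_4 = 1.242 / 0.83 = 1.496386… → 1.496

1.496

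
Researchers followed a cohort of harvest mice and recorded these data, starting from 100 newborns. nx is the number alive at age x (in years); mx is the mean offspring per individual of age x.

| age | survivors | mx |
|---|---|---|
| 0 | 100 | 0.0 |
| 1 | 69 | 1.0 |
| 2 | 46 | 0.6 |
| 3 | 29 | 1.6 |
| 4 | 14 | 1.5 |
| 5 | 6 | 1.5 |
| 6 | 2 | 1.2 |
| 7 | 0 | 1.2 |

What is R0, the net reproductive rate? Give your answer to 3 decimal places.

lx = nx/n0 = nx/100: 1, 0.69, 0.46, 0.29, 0.14, 0.06, 0.02, 0
lx·mx by age: 0, 0.69, 0.276, 0.464, 0.21, 0.09, 0.024, 0
R0 = Σ lx·mx = 1.754 → 1.754

1.754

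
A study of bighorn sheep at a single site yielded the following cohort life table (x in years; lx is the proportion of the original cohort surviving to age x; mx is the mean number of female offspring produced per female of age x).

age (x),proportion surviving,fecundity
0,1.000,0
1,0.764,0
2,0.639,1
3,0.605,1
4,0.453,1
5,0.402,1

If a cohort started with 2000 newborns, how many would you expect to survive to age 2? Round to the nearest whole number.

1278

Expected survivors = N0 · l_2 = 2000 × 0.639 = 1278 → 1278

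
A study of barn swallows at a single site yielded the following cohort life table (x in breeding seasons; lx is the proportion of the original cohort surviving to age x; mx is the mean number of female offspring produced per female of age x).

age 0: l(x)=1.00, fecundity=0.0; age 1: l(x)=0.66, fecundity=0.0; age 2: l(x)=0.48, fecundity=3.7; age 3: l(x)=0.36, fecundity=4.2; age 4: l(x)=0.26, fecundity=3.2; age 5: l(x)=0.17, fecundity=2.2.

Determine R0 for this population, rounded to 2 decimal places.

4.49

lx·mx by age: 0, 0, 1.776, 1.512, 0.832, 0.374
R0 = Σ lx·mx = 4.494 → 4.49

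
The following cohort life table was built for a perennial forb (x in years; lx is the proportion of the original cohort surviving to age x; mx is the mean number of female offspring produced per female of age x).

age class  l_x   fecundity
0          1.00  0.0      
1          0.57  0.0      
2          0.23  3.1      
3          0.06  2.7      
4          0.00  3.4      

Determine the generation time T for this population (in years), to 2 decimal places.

2.19

lx·mx: 0, 0, 0.713, 0.162, 0 → R0 = 0.875
x·lx·mx: 0, 0, 1.426, 0.486, 0 → Σ = 1.912
T = 1.912 / 0.875 = 2.185143… → 2.19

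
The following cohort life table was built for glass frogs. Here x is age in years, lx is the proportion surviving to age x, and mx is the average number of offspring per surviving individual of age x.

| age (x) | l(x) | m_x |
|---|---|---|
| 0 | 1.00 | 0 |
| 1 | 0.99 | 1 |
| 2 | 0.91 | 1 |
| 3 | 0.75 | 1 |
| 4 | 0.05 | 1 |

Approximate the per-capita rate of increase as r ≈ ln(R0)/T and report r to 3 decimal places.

R0 = Σ lx·mx = 0 + 0.99 + 0.91 + 0.75 + 0.05 = 2.7
Σ x·lx·mx = 5.26; T = 5.26/2.7 = 1.94815…
r ≈ ln(R0)/T = ln(2.7)/1.94815… = 0.50984… → 0.510

0.510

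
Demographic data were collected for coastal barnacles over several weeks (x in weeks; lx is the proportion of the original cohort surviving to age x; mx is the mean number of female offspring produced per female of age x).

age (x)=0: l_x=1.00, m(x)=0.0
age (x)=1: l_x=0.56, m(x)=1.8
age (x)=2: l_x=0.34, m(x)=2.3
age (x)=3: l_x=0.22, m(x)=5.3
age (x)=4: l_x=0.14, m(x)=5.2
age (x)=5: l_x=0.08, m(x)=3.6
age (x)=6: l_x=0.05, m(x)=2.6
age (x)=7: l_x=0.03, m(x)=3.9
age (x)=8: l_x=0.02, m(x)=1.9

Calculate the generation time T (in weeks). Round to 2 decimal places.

lx·mx: 0, 1.008, 0.782, 1.166, 0.728, 0.288, 0.13, 0.117, 0.038 → R0 = 4.257
x·lx·mx: 0, 1.008, 1.564, 3.498, 2.912, 1.44, 0.78, 0.819, 0.304 → Σ = 12.325
T = 12.325 / 4.257 = 2.895231… → 2.90

2.90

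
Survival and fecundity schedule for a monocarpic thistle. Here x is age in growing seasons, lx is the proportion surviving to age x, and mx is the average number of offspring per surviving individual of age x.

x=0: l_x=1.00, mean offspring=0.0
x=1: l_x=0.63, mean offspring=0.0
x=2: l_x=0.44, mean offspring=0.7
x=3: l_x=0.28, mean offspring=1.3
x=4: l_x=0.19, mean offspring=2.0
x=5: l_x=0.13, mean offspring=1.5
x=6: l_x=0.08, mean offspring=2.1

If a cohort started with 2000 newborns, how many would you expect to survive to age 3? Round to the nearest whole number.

Expected survivors = N0 · l_3 = 2000 × 0.28 = 560 → 560

560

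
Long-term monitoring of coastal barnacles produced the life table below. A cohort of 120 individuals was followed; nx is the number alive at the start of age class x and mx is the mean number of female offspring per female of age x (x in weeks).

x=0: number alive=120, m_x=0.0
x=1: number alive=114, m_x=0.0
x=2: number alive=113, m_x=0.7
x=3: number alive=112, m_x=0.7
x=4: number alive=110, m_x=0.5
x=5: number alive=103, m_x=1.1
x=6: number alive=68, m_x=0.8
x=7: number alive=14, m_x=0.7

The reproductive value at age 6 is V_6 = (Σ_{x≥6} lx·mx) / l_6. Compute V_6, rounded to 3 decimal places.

0.944

lx = nx/n0 = nx/120: 1, 0.95, 0.94167…, 0.93333…, 0.91667…, 0.85833…, 0.56667…, 0.11667…
lx·mx for x ≥ 6: 0.453333…, 0.081667… → sum = 0.535…
V_6 = 0.535… / l_6 = 0.535… / 0.566667… = 0.944118… → 0.944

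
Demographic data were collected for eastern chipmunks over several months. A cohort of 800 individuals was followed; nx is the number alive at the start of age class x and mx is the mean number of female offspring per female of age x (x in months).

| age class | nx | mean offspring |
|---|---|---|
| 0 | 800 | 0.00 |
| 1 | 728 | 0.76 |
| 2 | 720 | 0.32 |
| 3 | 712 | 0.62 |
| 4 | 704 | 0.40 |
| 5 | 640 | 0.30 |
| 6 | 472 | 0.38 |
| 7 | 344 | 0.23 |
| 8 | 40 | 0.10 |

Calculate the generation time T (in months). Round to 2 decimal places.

lx = nx/n0 = nx/800: 1, 0.91, 0.9, 0.89, 0.88, 0.8, 0.59, 0.43, 0.05
lx·mx: 0, 0.6916, 0.288, 0.5518, 0.352, 0.24, 0.2242, 0.0989, 0.005 → R0 = 2.4515
x·lx·mx: 0, 0.6916, 0.576, 1.6554, 1.408, 1.2, 1.3452, 0.6923, 0.04 → Σ = 7.6085
T = 7.6085 / 2.4515 = 3.10361… → 3.10

3.10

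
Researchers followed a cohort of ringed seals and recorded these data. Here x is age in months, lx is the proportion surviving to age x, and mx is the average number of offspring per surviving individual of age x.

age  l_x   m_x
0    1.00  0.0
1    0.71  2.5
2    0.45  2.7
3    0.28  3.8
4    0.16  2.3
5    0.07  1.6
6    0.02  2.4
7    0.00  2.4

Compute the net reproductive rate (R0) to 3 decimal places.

lx·mx by age: 0, 1.775, 1.215, 1.064, 0.368, 0.112, 0.048, 0
R0 = Σ lx·mx = 4.582 → 4.582

4.582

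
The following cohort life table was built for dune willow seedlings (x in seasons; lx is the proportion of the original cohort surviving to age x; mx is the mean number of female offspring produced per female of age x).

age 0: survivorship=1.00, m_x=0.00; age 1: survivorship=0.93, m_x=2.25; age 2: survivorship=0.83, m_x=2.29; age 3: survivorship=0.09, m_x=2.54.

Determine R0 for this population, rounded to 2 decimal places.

lx·mx by age: 0, 2.0925, 1.9007, 0.2286
R0 = Σ lx·mx = 4.2218 → 4.22

4.22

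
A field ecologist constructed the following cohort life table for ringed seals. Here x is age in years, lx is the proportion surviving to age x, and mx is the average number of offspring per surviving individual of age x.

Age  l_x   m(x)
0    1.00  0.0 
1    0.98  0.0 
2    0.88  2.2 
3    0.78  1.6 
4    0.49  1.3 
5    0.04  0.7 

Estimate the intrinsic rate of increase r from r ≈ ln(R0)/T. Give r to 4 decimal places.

R0 = Σ lx·mx = 0 + 0 + 1.936 + 1.248 + 0.637 + 0.028 = 3.849
Σ x·lx·mx = 10.304; T = 10.304/3.849 = 2.67706…
r ≈ ln(R0)/T = ln(3.849)/2.67706… = 0.503468… → 0.5035

0.5035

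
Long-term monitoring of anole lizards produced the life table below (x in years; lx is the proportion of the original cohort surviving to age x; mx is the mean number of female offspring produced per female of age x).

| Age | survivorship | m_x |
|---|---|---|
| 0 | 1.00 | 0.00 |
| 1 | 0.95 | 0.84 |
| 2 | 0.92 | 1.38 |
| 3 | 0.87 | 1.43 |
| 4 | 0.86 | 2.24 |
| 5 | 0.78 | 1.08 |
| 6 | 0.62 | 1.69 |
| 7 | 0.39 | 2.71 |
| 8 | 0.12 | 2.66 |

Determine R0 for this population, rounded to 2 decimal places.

lx·mx by age: 0, 0.798, 1.2696, 1.2441, 1.9264, 0.8424, 1.0478, 1.0569, 0.3192
R0 = Σ lx·mx = 8.5044 → 8.50

8.50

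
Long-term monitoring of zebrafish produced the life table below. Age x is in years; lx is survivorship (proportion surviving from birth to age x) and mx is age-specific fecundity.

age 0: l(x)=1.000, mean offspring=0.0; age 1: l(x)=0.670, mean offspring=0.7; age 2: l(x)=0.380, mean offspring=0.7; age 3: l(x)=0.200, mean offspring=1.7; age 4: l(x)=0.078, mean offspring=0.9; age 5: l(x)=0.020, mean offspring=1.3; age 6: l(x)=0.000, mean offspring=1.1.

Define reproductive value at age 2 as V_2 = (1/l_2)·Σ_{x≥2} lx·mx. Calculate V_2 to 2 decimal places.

lx·mx for x ≥ 2: 0.266, 0.34, 0.0702, 0.026, 0 → sum = 0.7022
V_2 = 0.7022 / l_2 = 0.7022 / 0.38 = 1.847895… → 1.85

1.85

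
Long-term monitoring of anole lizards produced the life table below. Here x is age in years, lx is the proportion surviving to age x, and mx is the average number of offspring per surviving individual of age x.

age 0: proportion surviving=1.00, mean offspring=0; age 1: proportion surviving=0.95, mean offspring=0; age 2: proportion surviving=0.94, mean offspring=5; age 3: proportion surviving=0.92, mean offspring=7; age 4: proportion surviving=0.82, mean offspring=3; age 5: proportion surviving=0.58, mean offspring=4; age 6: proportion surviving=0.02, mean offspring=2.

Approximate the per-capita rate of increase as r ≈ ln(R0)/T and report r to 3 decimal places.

0.877

R0 = Σ lx·mx = 0 + 0 + 4.7 + 6.44 + 2.46 + 2.32 + 0.04 = 15.96
Σ x·lx·mx = 50.4; T = 50.4/15.96 = 3.15789…
r ≈ ln(R0)/T = ln(15.96)/3.15789… = 0.87719… → 0.877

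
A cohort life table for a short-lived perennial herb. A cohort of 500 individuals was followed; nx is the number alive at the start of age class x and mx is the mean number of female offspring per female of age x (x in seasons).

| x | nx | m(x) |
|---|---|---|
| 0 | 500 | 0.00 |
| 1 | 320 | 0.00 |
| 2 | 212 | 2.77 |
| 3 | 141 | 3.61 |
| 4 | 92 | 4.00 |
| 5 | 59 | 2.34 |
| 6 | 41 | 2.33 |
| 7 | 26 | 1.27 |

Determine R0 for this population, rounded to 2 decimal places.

lx = nx/n0 = nx/500: 1, 0.64, 0.424, 0.282, 0.184, 0.118, 0.082, 0.052
lx·mx by age: 0, 0, 1.17448, 1.01802, 0.736, 0.27612, 0.19106, 0.06604
R0 = Σ lx·mx = 3.46172 → 3.46

3.46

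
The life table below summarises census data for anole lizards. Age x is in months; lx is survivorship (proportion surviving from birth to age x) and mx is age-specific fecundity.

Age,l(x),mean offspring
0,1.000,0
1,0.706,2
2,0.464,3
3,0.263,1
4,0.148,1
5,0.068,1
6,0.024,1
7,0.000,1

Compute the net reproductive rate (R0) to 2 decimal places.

lx·mx by age: 0, 1.412, 1.392, 0.263, 0.148, 0.068, 0.024, 0
R0 = Σ lx·mx = 3.307 → 3.31

3.31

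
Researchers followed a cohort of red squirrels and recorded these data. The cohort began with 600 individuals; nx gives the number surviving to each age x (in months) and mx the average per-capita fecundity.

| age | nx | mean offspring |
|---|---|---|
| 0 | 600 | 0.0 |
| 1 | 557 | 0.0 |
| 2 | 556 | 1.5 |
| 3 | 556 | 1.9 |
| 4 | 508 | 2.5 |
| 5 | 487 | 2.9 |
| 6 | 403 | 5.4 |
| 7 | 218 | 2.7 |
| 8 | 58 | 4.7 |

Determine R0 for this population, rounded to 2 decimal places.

lx = nx/n0 = nx/600: 1, 0.92833…, 0.92667…, 0.92667…, 0.84667…, 0.81167…, 0.67167…, 0.36333…, 0.09667…
lx·mx by age: 0, 0, 1.39…, 1.760667…, 2.116667…, 2.353833…, 3.627…, 0.981…, 0.454333…
R0 = Σ lx·mx = 12.6835… → 12.68

12.68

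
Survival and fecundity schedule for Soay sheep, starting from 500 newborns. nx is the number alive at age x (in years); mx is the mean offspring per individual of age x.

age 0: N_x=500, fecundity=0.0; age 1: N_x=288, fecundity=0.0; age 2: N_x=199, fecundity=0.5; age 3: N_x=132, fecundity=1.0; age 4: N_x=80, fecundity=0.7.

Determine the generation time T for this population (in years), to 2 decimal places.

lx = nx/n0 = nx/500: 1, 0.576, 0.398, 0.264, 0.16
lx·mx: 0, 0, 0.199, 0.264, 0.112 → R0 = 0.575
x·lx·mx: 0, 0, 0.398, 0.792, 0.448 → Σ = 1.638
T = 1.638 / 0.575 = 2.848696… → 2.85

2.85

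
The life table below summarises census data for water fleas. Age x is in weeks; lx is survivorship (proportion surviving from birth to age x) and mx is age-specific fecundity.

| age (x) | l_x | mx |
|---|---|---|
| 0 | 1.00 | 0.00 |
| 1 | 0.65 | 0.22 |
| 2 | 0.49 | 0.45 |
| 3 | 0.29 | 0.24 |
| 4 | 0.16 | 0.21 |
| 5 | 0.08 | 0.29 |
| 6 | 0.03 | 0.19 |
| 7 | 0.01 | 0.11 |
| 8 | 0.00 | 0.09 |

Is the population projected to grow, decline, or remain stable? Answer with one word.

declining

R0 = Σ lx·mx = 0 + 0.143 + 0.2205 + 0.0696 + 0.0336 + 0.0232 + 0.0057 + 0.0011 + 0 = 0.4967
R0 < 1, so the population is declining.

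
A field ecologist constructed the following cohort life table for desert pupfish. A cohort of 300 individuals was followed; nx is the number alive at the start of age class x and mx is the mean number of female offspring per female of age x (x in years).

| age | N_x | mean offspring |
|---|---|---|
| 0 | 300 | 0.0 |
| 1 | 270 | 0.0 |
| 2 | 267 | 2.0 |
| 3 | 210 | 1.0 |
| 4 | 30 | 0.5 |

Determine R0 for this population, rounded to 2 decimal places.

2.53

lx = nx/n0 = nx/300: 1, 0.9, 0.89, 0.7, 0.1
lx·mx by age: 0, 0, 1.78, 0.7, 0.05
R0 = Σ lx·mx = 2.53 → 2.53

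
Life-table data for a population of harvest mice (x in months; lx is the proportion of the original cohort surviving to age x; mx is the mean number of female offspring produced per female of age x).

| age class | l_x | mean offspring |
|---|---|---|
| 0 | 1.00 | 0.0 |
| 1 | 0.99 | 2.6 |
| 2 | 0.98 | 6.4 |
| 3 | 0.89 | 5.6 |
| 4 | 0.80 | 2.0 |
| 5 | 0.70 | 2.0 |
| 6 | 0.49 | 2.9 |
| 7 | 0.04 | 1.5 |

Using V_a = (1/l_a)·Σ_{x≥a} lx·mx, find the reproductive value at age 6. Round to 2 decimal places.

3.02

lx·mx for x ≥ 6: 1.421, 0.06 → sum = 1.481
V_6 = 1.481 / l_6 = 1.481 / 0.49 = 3.022449… → 3.02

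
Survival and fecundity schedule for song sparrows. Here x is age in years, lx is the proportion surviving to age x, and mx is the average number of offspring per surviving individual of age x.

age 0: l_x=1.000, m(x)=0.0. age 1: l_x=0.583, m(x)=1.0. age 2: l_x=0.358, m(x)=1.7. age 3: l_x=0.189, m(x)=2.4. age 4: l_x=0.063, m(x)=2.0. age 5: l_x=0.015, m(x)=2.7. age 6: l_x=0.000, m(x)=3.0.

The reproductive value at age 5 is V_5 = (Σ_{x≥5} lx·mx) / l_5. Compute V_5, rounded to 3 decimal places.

lx·mx for x ≥ 5: 0.0405, 0 → sum = 0.0405
V_5 = 0.0405 / l_5 = 0.0405 / 0.015 = 2.7 → 2.700

2.700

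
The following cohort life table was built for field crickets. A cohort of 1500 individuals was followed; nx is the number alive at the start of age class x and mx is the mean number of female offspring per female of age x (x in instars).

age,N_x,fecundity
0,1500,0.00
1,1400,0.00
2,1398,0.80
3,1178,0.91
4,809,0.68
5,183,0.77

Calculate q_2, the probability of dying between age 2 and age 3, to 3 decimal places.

lx = nx/n0 = nx/1500: 1, 0.93333…, 0.932, 0.78533…, 0.53933…, 0.122
q_2 = (l_2 − l_3) / l_2 = (0.932 − 0.785333…) / 0.932
     = 0.146667… / 0.932 = 0.157368… → 0.157

0.157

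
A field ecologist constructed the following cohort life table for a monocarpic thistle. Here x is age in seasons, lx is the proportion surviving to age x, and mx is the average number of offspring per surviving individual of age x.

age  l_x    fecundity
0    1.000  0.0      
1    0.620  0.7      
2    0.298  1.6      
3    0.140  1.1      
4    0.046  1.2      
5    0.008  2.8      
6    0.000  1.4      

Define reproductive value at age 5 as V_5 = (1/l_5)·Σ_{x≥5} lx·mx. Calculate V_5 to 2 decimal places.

lx·mx for x ≥ 5: 0.0224, 0 → sum = 0.0224
V_5 = 0.0224 / l_5 = 0.0224 / 0.008 = 2.8 → 2.80

2.80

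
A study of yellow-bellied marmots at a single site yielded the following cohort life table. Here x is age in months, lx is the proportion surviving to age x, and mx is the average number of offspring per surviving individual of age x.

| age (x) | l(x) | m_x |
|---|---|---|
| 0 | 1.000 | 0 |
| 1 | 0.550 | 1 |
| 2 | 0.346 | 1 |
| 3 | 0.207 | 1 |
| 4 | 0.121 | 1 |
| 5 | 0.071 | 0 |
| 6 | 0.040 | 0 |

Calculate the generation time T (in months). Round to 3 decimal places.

1.917

lx·mx: 0, 0.55, 0.346, 0.207, 0.121, 0, 0 → R0 = 1.224
x·lx·mx: 0, 0.55, 0.692, 0.621, 0.484, 0, 0 → Σ = 2.347
T = 2.347 / 1.224 = 1.917484… → 1.917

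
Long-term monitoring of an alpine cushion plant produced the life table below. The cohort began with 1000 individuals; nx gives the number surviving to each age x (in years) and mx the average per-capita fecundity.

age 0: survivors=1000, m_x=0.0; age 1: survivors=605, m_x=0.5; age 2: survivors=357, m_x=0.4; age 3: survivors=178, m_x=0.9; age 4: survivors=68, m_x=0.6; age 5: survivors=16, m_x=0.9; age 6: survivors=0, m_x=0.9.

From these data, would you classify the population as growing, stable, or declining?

declining

lx = nx/n0 = nx/1000: 1, 0.605, 0.357, 0.178, 0.068, 0.016, 0
R0 = Σ lx·mx = 0 + 0.3025 + 0.1428 + 0.1602 + 0.0408 + 0.0144 + 0 = 0.6607
R0 < 1, so the population is declining.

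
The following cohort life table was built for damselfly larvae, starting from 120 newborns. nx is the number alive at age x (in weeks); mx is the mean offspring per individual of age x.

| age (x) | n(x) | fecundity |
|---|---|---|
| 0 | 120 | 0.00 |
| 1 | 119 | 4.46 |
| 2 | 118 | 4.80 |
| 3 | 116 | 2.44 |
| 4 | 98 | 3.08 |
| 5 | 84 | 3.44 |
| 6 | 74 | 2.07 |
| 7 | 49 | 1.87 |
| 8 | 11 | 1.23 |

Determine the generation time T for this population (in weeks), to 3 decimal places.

lx = nx/n0 = nx/120: 1, 0.99167…, 0.98333…, 0.96667…, 0.81667…, 0.7, 0.61667…, 0.40833…, 0.09167…
lx·mx: 0, 4.422833…, 4.72…, 2.358667…, 2.515333…, 2.408, 1.2765…, 0.763583…, 0.11275… → R0 = 18.577667…
x·lx·mx: 0, 4.422833…, 9.44…, 7.076…, 10.061333…, 12.04, 7.659…, 5.345083…, 0.902… → Σ = 56.94625…
T = 56.94625… / 18.577667… = 3.065307… → 3.065

3.065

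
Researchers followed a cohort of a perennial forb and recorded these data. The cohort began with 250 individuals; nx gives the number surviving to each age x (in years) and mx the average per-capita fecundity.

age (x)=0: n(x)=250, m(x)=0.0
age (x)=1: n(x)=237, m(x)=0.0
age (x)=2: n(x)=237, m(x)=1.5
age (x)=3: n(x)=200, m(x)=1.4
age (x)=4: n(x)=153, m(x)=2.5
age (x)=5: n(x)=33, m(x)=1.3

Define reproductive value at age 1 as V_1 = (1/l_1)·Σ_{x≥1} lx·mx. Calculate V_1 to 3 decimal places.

lx = nx/n0 = nx/250: 1, 0.948, 0.948, 0.8, 0.612, 0.132
lx·mx for x ≥ 1: 0, 1.422, 1.12, 1.53, 0.1716 → sum = 4.2436
V_1 = 4.2436 / l_1 = 4.2436 / 0.948 = 4.476371… → 4.476

4.476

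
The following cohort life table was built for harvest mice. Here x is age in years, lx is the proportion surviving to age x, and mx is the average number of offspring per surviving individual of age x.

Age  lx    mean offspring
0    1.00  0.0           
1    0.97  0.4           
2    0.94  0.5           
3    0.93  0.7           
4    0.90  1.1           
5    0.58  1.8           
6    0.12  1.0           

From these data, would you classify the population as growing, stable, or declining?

growing

R0 = Σ lx·mx = 0 + 0.388 + 0.47 + 0.651 + 0.99 + 1.044 + 0.12 = 3.663
R0 > 1, so the population is growing.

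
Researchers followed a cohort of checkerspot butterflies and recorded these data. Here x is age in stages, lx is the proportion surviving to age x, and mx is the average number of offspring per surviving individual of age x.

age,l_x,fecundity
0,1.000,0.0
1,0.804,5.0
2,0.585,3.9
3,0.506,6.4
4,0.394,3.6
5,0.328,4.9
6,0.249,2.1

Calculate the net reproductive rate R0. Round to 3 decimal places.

13.088

lx·mx by age: 0, 4.02, 2.2815, 3.2384, 1.4184, 1.6072, 0.5229
R0 = Σ lx·mx = 13.0884 → 13.088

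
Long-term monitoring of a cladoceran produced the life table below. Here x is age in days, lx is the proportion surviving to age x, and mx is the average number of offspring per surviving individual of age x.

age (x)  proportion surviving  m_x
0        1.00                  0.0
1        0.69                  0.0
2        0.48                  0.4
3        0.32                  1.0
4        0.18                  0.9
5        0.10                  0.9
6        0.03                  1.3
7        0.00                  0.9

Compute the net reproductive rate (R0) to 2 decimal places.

lx·mx by age: 0, 0, 0.192, 0.32, 0.162, 0.09, 0.039, 0
R0 = Σ lx·mx = 0.803 → 0.80

0.80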